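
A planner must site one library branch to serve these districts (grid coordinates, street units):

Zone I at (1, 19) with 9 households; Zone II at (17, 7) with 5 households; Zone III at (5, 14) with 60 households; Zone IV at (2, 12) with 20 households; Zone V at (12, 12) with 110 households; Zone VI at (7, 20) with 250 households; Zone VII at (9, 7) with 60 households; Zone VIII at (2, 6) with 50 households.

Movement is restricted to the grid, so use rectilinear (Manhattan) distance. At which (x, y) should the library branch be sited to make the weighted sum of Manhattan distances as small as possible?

Manhattan distance separates: Σwᵢ(|x−xᵢ|+|y−yᵢ|) = Σwᵢ|x−xᵢ| + Σwᵢ|y−yᵢ|, so x and y are optimised independently as 1-D weighted medians.
Total weight W = 564; half = 282.
x-coordinate, sorted with cumulative weight:
  x=1 (Zone I, w=9) cum 9
  x=2 (Zone IV, w=20) cum 29
  x=2 (Zone VIII, w=50) cum 79
  x=5 (Zone III, w=60) cum 139
  x=7 (Zone VI, w=250) cum 389  ← median
  x=9 (Zone VII, w=60) cum 449
  x=12 (Zone V, w=110) cum 559
  x=17 (Zone II, w=5) cum 564
⇒ x* = 7
y-coordinate, sorted with cumulative weight:
  y=6 (Zone VIII, w=50) cum 50
  y=7 (Zone II, w=5) cum 55
  y=7 (Zone VII, w=60) cum 115
  y=12 (Zone IV, w=20) cum 135
  y=12 (Zone V, w=110) cum 245
  y=14 (Zone III, w=60) cum 305  ← median
  y=19 (Zone I, w=9) cum 314
  y=20 (Zone VI, w=250) cum 564
⇒ y* = 14

(7, 14)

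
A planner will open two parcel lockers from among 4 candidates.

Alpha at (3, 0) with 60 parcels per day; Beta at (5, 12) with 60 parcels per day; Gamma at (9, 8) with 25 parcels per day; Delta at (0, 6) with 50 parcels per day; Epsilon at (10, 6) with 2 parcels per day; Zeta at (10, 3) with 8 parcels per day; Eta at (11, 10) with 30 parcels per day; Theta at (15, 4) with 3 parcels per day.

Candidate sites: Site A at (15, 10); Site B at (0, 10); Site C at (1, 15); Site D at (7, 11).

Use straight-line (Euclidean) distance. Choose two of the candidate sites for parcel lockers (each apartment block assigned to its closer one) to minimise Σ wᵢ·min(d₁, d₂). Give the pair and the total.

Evaluate every pair (each demand assigned to the nearer of the two):
  {Site B, Site D}: total = 1286.3
  {Site A, Site B}: total = 1527.3
  {Site A, Site D}: total = 1574.7
  {Site C, Site D}: total = 1592.3
  {Site B, Site C}: total = 1854.6
  {Site A, Site C}: total = 2038.5
Best pair: {Site B, Site D} with total 1286.3.

{Site B, Site D}, total 1286.3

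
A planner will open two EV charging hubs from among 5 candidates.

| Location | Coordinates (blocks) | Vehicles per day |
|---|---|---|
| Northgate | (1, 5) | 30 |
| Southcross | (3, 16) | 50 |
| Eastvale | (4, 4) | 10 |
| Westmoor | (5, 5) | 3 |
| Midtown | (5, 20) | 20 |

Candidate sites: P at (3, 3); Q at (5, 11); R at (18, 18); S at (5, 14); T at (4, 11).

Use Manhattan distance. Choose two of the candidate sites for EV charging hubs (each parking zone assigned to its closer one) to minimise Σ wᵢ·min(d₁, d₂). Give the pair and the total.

{P, S}, total 472

Evaluate every pair (each demand assigned to the nearer of the two):
  {P, S}: total = 472
  {P, T}: total = 652
  {S, T}: total = 681
  {P, Q}: total = 682
  {Q, S}: total = 718
  {Q, T}: total = 838
  {R, S}: total = 847
  {R, T}: total = 861
  {Q, R}: total = 928
  {P, R}: total = 1102
Best pair: {P, S} with total 472.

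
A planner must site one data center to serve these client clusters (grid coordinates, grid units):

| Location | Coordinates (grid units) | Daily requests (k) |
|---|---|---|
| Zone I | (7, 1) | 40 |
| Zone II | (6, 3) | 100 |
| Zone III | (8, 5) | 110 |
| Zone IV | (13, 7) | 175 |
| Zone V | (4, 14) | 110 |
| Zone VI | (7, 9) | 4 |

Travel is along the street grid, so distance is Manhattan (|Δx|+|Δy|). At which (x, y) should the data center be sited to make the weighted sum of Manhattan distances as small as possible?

(8, 7)

Manhattan distance separates: Σwᵢ(|x−xᵢ|+|y−yᵢ|) = Σwᵢ|x−xᵢ| + Σwᵢ|y−yᵢ|, so x and y are optimised independently as 1-D weighted medians.
Total weight W = 539; half = 269.5.
x-coordinate, sorted with cumulative weight:
  x=4 (Zone V, w=110) cum 110
  x=6 (Zone II, w=100) cum 210
  x=7 (Zone I, w=40) cum 250
  x=7 (Zone VI, w=4) cum 254
  x=8 (Zone III, w=110) cum 364  ← median
  x=13 (Zone IV, w=175) cum 539
⇒ x* = 8
y-coordinate, sorted with cumulative weight:
  y=1 (Zone I, w=40) cum 40
  y=3 (Zone II, w=100) cum 140
  y=5 (Zone III, w=110) cum 250
  y=7 (Zone IV, w=175) cum 425  ← median
  y=9 (Zone VI, w=4) cum 429
  y=14 (Zone V, w=110) cum 539
⇒ y* = 7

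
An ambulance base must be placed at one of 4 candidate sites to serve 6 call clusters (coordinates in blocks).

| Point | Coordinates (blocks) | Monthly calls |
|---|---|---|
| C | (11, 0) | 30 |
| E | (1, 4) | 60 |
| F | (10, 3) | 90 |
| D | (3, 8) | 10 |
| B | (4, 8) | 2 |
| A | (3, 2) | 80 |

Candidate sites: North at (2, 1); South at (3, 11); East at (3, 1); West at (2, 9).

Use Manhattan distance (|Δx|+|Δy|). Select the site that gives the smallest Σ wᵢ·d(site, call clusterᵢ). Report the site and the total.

Total weighted distance at each candidate:
  North (2, 1): total = 1698
  South (3, 11): total = 3218
  East (3, 1): total = 1546
  West (2, 9): total = 2826
Minimum is at East with total 1546 blocks.

East, total 1546 blocks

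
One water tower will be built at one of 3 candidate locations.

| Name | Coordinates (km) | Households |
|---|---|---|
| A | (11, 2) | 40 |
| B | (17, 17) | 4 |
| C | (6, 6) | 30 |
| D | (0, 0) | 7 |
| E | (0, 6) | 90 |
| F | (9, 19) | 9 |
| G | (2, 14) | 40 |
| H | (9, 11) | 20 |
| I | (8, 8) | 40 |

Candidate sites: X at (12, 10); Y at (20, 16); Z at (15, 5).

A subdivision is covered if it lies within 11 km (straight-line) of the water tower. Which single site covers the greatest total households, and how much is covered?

Coverage radius r = 11 km; a point is covered iff (Δx)²+(Δy)² ≤ 11² = 121.
  X (12, 10): covers {A, B, C, F, G, H, I} → 183
  Y (20, 16): covers {B} → 4
  Z (15, 5): covers {A, C, H, I} → 130
Maximum coverage at X: 183 households.

X, covering 183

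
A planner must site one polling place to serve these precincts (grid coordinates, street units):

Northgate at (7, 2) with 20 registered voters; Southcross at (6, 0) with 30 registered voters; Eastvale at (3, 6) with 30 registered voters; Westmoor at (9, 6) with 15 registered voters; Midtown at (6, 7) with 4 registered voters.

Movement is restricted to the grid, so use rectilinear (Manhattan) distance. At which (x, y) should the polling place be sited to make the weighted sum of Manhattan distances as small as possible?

Manhattan distance separates: Σwᵢ(|x−xᵢ|+|y−yᵢ|) = Σwᵢ|x−xᵢ| + Σwᵢ|y−yᵢ|, so x and y are optimised independently as 1-D weighted medians.
Total weight W = 99; half = 49.5.
x-coordinate, sorted with cumulative weight:
  x=3 (Eastvale, w=30) cum 30
  x=6 (Southcross, w=30) cum 60  ← median
  x=6 (Midtown, w=4) cum 64
  x=7 (Northgate, w=20) cum 84
  x=9 (Westmoor, w=15) cum 99
⇒ x* = 6
y-coordinate, sorted with cumulative weight:
  y=0 (Southcross, w=30) cum 30
  y=2 (Northgate, w=20) cum 50  ← median
  y=6 (Eastvale, w=30) cum 80
  y=6 (Westmoor, w=15) cum 95
  y=7 (Midtown, w=4) cum 99
⇒ y* = 2

(6, 2)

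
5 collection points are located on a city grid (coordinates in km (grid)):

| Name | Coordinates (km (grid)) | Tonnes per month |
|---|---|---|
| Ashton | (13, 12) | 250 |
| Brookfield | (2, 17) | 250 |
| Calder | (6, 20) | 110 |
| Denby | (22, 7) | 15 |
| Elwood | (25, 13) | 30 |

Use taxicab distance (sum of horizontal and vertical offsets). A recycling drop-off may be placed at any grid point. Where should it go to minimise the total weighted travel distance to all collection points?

(6, 17)

Manhattan distance separates: Σwᵢ(|x−xᵢ|+|y−yᵢ|) = Σwᵢ|x−xᵢ| + Σwᵢ|y−yᵢ|, so x and y are optimised independently as 1-D weighted medians.
Total weight W = 655; half = 327.5.
x-coordinate, sorted with cumulative weight:
  x=2 (Brookfield, w=250) cum 250
  x=6 (Calder, w=110) cum 360  ← median
  x=13 (Ashton, w=250) cum 610
  x=22 (Denby, w=15) cum 625
  x=25 (Elwood, w=30) cum 655
⇒ x* = 6
y-coordinate, sorted with cumulative weight:
  y=7 (Denby, w=15) cum 15
  y=12 (Ashton, w=250) cum 265
  y=13 (Elwood, w=30) cum 295
  y=17 (Brookfield, w=250) cum 545  ← median
  y=20 (Calder, w=110) cum 655
⇒ y* = 17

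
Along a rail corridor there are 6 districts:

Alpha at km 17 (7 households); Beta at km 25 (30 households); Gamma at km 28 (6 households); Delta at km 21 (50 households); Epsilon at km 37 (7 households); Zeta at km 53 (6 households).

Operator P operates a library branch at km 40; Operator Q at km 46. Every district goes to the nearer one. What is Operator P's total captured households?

The indifferent point is the midpoint (40+46)/2 = 43; districts left of it (closer to Operator P at 40) go to Operator P, those right go to Operator Q.
  Alpha at 17 (w=7) → Operator P
  Delta at 21 (w=50) → Operator P
  Beta at 25 (w=30) → Operator P
  Gamma at 28 (w=6) → Operator P
  Epsilon at 37 (w=7) → Operator P
  Zeta at 53 (w=6) → Operator Q
Operator P captures 100; Operator Q captures 6.

100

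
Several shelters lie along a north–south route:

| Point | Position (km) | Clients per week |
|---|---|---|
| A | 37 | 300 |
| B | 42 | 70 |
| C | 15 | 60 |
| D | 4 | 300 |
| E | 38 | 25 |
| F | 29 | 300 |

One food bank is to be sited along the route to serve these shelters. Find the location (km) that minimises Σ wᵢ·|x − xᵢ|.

x = 29

For a sum of weighted absolute distances on a line, the optimum is the weighted median (not the mean). Total weight W = 1055; half-weight = 527.5.
Sort by position and accumulate weight:
  km 4 (D, w=300) → cum 300
  km 15 (C, w=60) → cum 360
  km 29 (F, w=300) → cum 660  ≥ 527.5 → median here
  km 37 (A, w=300) → cum 960
  km 38 (E, w=25) → cum 985
  km 42 (B, w=70) → cum 1055
Optimal location: km 29.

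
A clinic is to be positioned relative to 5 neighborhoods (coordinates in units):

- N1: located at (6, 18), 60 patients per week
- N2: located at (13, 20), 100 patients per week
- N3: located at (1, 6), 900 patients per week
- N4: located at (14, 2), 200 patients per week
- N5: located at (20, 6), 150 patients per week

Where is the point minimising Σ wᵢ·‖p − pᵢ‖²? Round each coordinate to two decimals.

The minimiser of Σwᵢ‖p−pᵢ‖² is the weighted centroid p* = (Σwᵢpᵢ)/(Σwᵢ).
Σwᵢ = 1410.
Σwᵢxᵢ = 60·6 + 100·13 + 900·1 + 200·14 + 150·20 = 8360.
Σwᵢyᵢ = 60·18 + 100·20 + 900·6 + 200·2 + 150·6 = 9780.
x* = 8360/1410 = 5.93, y* = 9780/1410 = 6.94.

(5.93, 6.94)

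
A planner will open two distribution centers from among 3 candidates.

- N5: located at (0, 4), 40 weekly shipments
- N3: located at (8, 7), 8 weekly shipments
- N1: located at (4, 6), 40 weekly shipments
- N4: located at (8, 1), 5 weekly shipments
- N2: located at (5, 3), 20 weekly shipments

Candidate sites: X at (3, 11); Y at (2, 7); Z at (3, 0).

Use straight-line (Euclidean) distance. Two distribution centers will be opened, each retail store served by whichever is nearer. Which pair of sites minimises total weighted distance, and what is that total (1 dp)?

Evaluate every pair (each demand assigned to the nearer of the two):
  {Y, Z}: total = 379.3
  {X, Y}: total = 424.1
  {X, Z}: total = 552.8
Best pair: {Y, Z} with total 379.3.

{Y, Z}, total 379.3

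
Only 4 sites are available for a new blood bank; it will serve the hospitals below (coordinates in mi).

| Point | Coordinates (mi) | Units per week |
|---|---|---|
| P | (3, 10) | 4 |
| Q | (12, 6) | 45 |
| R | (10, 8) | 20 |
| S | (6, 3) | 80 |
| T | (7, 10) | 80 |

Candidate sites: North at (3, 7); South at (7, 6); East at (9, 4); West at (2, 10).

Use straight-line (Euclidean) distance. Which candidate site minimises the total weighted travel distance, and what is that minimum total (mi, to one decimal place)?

South, total 892.7 mi

Total weighted distance at each candidate:
  North (3, 7): total = 1360.9
  South (7, 6): total = 892.7
  East (9, 4): total = 1037.6
  West (2, 10): total = 1698.6
Minimum is at South with total 892.7 mi.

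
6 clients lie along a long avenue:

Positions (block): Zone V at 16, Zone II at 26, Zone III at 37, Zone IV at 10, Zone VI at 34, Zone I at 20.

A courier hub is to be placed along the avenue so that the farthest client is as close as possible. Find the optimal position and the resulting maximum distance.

The 1-center on a line is the midpoint of the two extreme points: leftmost at 10, rightmost at 37.
Optimal location = (10 + 37)/2 = 23.5; maximum distance = (37 − 10)/2 = 13.5.

location 23.5, max distance 13.5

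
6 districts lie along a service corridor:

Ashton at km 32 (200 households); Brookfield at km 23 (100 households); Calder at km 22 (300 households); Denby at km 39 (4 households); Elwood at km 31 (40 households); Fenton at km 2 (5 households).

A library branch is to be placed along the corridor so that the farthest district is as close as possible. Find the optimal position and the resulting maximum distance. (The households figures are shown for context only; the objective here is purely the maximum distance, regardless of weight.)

The 1-center on a line is the midpoint of the two extreme points: leftmost at 2, rightmost at 39.
Optimal location = (2 + 39)/2 = 20.5; maximum distance = (39 − 2)/2 = 18.5.

location 20.5, max distance 18.5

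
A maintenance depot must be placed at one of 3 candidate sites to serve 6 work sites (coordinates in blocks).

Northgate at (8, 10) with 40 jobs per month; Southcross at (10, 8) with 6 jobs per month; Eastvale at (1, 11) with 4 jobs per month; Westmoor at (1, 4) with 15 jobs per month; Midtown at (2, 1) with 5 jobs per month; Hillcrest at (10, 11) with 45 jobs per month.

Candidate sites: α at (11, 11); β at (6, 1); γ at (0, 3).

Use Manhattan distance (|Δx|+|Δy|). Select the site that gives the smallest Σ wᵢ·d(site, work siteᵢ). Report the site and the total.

Total weighted distance at each candidate:
  α (11, 11): total = 619
  β (6, 1): total = 1336
  γ (0, 3): total = 1586
Minimum is at α with total 619 blocks.

α, total 619 blocks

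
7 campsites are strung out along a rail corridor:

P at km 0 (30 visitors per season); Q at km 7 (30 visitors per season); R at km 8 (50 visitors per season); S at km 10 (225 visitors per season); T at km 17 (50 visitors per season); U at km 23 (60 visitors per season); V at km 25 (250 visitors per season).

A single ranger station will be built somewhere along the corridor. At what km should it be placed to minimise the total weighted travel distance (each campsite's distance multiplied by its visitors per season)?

For a sum of weighted absolute distances on a line, the optimum is the weighted median (not the mean). Total weight W = 695; half-weight = 347.5.
Sort by position and accumulate weight:
  km 0 (P, w=30) → cum 30
  km 7 (Q, w=30) → cum 60
  km 8 (R, w=50) → cum 110
  km 10 (S, w=225) → cum 335
  km 17 (T, w=50) → cum 385  ≥ 347.5 → median here
  km 23 (U, w=60) → cum 445
  km 25 (V, w=250) → cum 695
Optimal location: km 17.

x = 17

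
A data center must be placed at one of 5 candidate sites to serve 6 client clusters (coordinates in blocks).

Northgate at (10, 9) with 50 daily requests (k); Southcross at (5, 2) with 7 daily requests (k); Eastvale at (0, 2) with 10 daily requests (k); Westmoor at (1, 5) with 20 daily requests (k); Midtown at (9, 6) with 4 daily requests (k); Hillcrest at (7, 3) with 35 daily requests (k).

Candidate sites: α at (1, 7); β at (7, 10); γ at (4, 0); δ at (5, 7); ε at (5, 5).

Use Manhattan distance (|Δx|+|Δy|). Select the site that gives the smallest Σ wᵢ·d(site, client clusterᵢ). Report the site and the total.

Total weighted distance at each candidate:
  α (1, 7): total = 1099
  β (7, 10): total = 909
  γ (4, 0): total = 1245
  δ (5, 7): total = 835
  ε (5, 5): total = 791
Minimum is at ε with total 791 blocks.

ε, total 791 blocks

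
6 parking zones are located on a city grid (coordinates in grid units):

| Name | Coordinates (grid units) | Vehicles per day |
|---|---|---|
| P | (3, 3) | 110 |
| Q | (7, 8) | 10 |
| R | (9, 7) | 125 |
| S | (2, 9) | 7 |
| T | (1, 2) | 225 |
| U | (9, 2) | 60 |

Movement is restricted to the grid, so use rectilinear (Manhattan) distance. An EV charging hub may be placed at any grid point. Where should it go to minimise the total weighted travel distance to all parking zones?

Manhattan distance separates: Σwᵢ(|x−xᵢ|+|y−yᵢ|) = Σwᵢ|x−xᵢ| + Σwᵢ|y−yᵢ|, so x and y are optimised independently as 1-D weighted medians.
Total weight W = 537; half = 268.5.
x-coordinate, sorted with cumulative weight:
  x=1 (T, w=225) cum 225
  x=2 (S, w=7) cum 232
  x=3 (P, w=110) cum 342  ← median
  x=7 (Q, w=10) cum 352
  x=9 (R, w=125) cum 477
  x=9 (U, w=60) cum 537
⇒ x* = 3
y-coordinate, sorted with cumulative weight:
  y=2 (T, w=225) cum 225
  y=2 (U, w=60) cum 285  ← median
  y=3 (P, w=110) cum 395
  y=7 (R, w=125) cum 520
  y=8 (Q, w=10) cum 530
  y=9 (S, w=7) cum 537
⇒ y* = 2

(3, 2)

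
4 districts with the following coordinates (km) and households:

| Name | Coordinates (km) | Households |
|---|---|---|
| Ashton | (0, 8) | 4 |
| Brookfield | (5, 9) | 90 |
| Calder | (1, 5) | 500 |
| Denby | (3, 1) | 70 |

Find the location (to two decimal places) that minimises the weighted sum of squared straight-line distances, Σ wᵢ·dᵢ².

(1.75, 5.14)

The minimiser of Σwᵢ‖p−pᵢ‖² is the weighted centroid p* = (Σwᵢpᵢ)/(Σwᵢ).
Σwᵢ = 664.
Σwᵢxᵢ = 4·0 + 90·5 + 500·1 + 70·3 = 1160.
Σwᵢyᵢ = 4·8 + 90·9 + 500·5 + 70·1 = 3412.
x* = 1160/664 = 1.75, y* = 3412/664 = 5.14.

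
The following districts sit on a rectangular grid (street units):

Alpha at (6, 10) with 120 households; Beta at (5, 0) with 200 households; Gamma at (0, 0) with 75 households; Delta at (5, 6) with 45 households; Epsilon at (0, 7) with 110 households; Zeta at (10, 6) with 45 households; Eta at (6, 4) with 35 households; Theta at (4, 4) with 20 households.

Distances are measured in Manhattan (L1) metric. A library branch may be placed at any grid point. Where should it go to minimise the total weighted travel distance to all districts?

Manhattan distance separates: Σwᵢ(|x−xᵢ|+|y−yᵢ|) = Σwᵢ|x−xᵢ| + Σwᵢ|y−yᵢ|, so x and y are optimised independently as 1-D weighted medians.
Total weight W = 650; half = 325.
x-coordinate, sorted with cumulative weight:
  x=0 (Gamma, w=75) cum 75
  x=0 (Epsilon, w=110) cum 185
  x=4 (Theta, w=20) cum 205
  x=5 (Beta, w=200) cum 405  ← median
  x=5 (Delta, w=45) cum 450
  x=6 (Alpha, w=120) cum 570
  x=6 (Eta, w=35) cum 605
  x=10 (Zeta, w=45) cum 650
⇒ x* = 5
y-coordinate, sorted with cumulative weight:
  y=0 (Beta, w=200) cum 200
  y=0 (Gamma, w=75) cum 275
  y=4 (Eta, w=35) cum 310
  y=4 (Theta, w=20) cum 330  ← median
  y=6 (Delta, w=45) cum 375
  y=6 (Zeta, w=45) cum 420
  y=7 (Epsilon, w=110) cum 530
  y=10 (Alpha, w=120) cum 650
⇒ y* = 4

(5, 4)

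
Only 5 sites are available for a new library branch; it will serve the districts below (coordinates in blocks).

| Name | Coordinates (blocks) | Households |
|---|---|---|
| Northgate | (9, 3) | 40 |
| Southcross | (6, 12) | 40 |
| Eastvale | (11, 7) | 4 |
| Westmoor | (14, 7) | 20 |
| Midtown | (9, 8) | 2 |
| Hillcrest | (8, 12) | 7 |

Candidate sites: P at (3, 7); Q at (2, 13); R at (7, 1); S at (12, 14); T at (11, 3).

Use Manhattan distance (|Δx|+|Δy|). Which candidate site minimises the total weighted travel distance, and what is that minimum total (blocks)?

T, total 894 blocks

Total weighted distance at each candidate:
  P (3, 7): total = 1056
  Q (2, 13): total = 1373
  R (7, 1): total = 1042
  S (12, 14): total = 1152
  T (11, 3): total = 894
Minimum is at T with total 894 blocks.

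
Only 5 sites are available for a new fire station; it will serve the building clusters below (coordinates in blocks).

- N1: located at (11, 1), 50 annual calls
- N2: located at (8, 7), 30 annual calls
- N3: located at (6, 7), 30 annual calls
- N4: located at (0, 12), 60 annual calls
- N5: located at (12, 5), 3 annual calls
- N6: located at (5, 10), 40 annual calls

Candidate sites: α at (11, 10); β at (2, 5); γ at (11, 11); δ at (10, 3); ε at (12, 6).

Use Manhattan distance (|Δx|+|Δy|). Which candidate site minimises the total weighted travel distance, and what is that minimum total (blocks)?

Total weighted distance at each candidate:
  α (11, 10): total = 1908
  β (2, 5): total = 1960
  γ (11, 11): total = 2001
  δ (10, 3): total = 2202
  ε (12, 6): total = 2183
Minimum is at α with total 1908 blocks.

α, total 1908 blocks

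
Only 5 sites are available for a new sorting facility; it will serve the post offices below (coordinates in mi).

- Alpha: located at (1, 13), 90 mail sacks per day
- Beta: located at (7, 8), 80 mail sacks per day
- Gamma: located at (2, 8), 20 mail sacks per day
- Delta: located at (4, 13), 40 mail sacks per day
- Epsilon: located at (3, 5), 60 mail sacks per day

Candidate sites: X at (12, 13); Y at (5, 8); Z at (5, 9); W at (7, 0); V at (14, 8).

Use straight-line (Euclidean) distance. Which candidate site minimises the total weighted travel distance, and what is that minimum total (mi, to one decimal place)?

Total weighted distance at each candidate:
  X (12, 13): total = 2821.8
  Y (5, 8): total = 1216.6
  Z (5, 9): total = 1184.5
  W (7, 0): total = 3035.1
  V (14, 8): total = 3184.9
Minimum is at Z with total 1184.5 mi.

Z, total 1184.5 mi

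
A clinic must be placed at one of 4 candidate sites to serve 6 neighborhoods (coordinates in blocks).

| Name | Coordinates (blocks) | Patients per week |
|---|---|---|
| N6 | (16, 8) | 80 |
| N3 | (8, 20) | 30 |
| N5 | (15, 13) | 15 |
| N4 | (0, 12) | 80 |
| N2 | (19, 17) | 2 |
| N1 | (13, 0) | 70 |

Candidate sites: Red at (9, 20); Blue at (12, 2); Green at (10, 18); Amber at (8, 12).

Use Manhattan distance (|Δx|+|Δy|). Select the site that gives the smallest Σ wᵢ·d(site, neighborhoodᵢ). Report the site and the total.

Total weighted distance at each candidate:
  Red (9, 20): total = 4811
  Blue (12, 2): total = 3684
  Green (10, 18): total = 4320
  Amber (8, 12): total = 3182
Minimum is at Amber with total 3182 blocks.

Amber, total 3182 blocks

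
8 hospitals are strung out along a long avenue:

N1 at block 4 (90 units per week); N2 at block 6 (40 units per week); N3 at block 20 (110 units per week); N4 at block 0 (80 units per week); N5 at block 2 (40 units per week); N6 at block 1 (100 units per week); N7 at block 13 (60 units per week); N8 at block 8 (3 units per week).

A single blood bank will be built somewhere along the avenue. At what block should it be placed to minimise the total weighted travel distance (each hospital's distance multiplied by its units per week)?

For a sum of weighted absolute distances on a line, the optimum is the weighted median (not the mean). Total weight W = 523; half-weight = 261.5.
Sort by position and accumulate weight:
  block 0 (N4, w=80) → cum 80
  block 1 (N6, w=100) → cum 180
  block 2 (N5, w=40) → cum 220
  block 4 (N1, w=90) → cum 310  ≥ 261.5 → median here
  block 6 (N2, w=40) → cum 350
  block 8 (N8, w=3) → cum 353
  block 13 (N7, w=60) → cum 413
  block 20 (N3, w=110) → cum 523
Optimal location: block 4.

x = 4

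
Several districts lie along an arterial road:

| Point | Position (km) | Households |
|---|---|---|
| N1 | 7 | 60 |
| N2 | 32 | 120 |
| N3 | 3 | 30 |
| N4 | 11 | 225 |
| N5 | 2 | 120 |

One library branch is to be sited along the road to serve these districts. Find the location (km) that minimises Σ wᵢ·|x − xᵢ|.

x = 11

For a sum of weighted absolute distances on a line, the optimum is the weighted median (not the mean). Total weight W = 555; half-weight = 277.5.
Sort by position and accumulate weight:
  km 2 (N5, w=120) → cum 120
  km 3 (N3, w=30) → cum 150
  km 7 (N1, w=60) → cum 210
  km 11 (N4, w=225) → cum 435  ≥ 277.5 → median here
  km 32 (N2, w=120) → cum 555
Optimal location: km 11.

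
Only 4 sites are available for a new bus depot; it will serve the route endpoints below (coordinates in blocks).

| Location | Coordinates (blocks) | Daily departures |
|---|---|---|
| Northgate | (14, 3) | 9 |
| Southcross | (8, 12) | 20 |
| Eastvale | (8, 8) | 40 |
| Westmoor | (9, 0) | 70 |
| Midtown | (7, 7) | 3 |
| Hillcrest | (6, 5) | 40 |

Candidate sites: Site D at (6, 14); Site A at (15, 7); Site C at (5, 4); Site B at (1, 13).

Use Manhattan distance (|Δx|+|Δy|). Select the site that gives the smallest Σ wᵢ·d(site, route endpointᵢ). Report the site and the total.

Total weighted distance at each candidate:
  Site D (6, 14): total = 2145
  Site A (15, 7): total = 1979
  Site C (5, 4): total = 1245
  Site B (1, 13): total = 2873
Minimum is at Site C with total 1245 blocks.

Site C, total 1245 blocks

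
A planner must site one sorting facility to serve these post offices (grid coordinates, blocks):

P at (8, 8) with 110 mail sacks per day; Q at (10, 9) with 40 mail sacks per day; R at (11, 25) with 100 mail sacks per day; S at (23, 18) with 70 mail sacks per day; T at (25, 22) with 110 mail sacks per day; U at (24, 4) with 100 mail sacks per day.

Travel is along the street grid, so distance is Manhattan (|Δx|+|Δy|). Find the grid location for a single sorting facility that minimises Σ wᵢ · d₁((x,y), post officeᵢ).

(23, 18)

Manhattan distance separates: Σwᵢ(|x−xᵢ|+|y−yᵢ|) = Σwᵢ|x−xᵢ| + Σwᵢ|y−yᵢ|, so x and y are optimised independently as 1-D weighted medians.
Total weight W = 530; half = 265.
x-coordinate, sorted with cumulative weight:
  x=8 (P, w=110) cum 110
  x=10 (Q, w=40) cum 150
  x=11 (R, w=100) cum 250
  x=23 (S, w=70) cum 320  ← median
  x=24 (U, w=100) cum 420
  x=25 (T, w=110) cum 530
⇒ x* = 23
y-coordinate, sorted with cumulative weight:
  y=4 (U, w=100) cum 100
  y=8 (P, w=110) cum 210
  y=9 (Q, w=40) cum 250
  y=18 (S, w=70) cum 320  ← median
  y=22 (T, w=110) cum 430
  y=25 (R, w=100) cum 530
⇒ y* = 18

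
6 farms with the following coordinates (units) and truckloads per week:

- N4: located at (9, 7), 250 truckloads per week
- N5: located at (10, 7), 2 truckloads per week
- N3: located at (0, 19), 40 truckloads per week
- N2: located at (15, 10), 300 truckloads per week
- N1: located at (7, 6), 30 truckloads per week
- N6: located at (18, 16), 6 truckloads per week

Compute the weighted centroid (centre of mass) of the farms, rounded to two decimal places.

(11.29, 9.24)

The minimiser of Σwᵢ‖p−pᵢ‖² is the weighted centroid p* = (Σwᵢpᵢ)/(Σwᵢ).
Σwᵢ = 628.
Σwᵢxᵢ = 250·9 + 2·10 + 40·0 + 300·15 + 30·7 + 6·18 = 7088.
Σwᵢyᵢ = 250·7 + 2·7 + 40·19 + 300·10 + 30·6 + 6·16 = 5800.
x* = 7088/628 = 11.29, y* = 5800/628 = 9.24.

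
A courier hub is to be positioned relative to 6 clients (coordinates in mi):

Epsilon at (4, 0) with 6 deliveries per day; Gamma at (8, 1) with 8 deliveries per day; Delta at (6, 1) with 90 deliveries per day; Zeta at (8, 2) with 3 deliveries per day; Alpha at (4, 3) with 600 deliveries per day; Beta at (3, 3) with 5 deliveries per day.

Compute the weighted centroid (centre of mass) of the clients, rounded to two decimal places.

The minimiser of Σwᵢ‖p−pᵢ‖² is the weighted centroid p* = (Σwᵢpᵢ)/(Σwᵢ).
Σwᵢ = 712.
Σwᵢxᵢ = 6·4 + 8·8 + 90·6 + 3·8 + 600·4 + 5·3 = 3067.
Σwᵢyᵢ = 6·0 + 8·1 + 90·1 + 3·2 + 600·3 + 5·3 = 1919.
x* = 3067/712 = 4.31, y* = 1919/712 = 2.70.

(4.31, 2.70)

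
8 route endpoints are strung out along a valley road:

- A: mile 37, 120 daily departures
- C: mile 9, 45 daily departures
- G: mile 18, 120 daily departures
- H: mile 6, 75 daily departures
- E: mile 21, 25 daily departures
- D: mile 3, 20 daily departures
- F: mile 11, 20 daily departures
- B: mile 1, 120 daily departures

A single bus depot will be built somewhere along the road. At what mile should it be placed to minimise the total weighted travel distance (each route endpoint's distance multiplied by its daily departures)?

x = 11

For a sum of weighted absolute distances on a line, the optimum is the weighted median (not the mean). Total weight W = 545; half-weight = 272.5.
Sort by position and accumulate weight:
  mile 1 (B, w=120) → cum 120
  mile 3 (D, w=20) → cum 140
  mile 6 (H, w=75) → cum 215
  mile 9 (C, w=45) → cum 260
  mile 11 (F, w=20) → cum 280  ≥ 272.5 → median here
  mile 18 (G, w=120) → cum 400
  mile 21 (E, w=25) → cum 425
  mile 37 (A, w=120) → cum 545
Optimal location: mile 11.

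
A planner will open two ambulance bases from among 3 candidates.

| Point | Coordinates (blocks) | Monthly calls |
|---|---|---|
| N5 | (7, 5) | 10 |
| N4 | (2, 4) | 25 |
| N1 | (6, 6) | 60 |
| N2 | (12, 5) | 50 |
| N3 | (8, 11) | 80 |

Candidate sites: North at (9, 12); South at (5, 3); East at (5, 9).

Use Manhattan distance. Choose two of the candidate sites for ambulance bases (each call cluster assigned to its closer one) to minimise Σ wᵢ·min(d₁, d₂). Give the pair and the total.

{North, South}, total 990

Evaluate every pair (each demand assigned to the nearer of the two):
  {North, South}: total = 990
  {North, East}: total = 1160
  {South, East}: total = 1230
Best pair: {North, South} with total 990.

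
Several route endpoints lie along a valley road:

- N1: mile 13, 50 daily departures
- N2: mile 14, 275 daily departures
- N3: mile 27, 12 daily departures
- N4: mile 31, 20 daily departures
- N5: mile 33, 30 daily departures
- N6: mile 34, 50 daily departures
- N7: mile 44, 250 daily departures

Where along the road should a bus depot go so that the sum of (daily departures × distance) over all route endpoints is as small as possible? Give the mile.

For a sum of weighted absolute distances on a line, the optimum is the weighted median (not the mean). Total weight W = 687; half-weight = 343.5.
Sort by position and accumulate weight:
  mile 13 (N1, w=50) → cum 50
  mile 14 (N2, w=275) → cum 325
  mile 27 (N3, w=12) → cum 337
  mile 31 (N4, w=20) → cum 357  ≥ 343.5 → median here
  mile 33 (N5, w=30) → cum 387
  mile 34 (N6, w=50) → cum 437
  mile 44 (N7, w=250) → cum 687
Optimal location: mile 31.

x = 31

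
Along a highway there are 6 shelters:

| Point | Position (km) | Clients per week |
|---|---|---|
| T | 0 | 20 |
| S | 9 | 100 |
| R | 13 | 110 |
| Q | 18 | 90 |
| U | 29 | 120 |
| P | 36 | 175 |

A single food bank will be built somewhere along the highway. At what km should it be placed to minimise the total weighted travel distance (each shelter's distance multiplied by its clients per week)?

For a sum of weighted absolute distances on a line, the optimum is the weighted median (not the mean). Total weight W = 615; half-weight = 307.5.
Sort by position and accumulate weight:
  km 0 (T, w=20) → cum 20
  km 9 (S, w=100) → cum 120
  km 13 (R, w=110) → cum 230
  km 18 (Q, w=90) → cum 320  ≥ 307.5 → median here
  km 29 (U, w=120) → cum 440
  km 36 (P, w=175) → cum 615
Optimal location: km 18.

x = 18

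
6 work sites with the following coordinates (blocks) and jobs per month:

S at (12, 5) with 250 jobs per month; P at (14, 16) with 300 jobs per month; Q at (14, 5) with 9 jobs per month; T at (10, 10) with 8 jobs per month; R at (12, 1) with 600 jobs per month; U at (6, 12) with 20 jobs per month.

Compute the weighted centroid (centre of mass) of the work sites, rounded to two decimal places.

(12.41, 5.91)

The minimiser of Σwᵢ‖p−pᵢ‖² is the weighted centroid p* = (Σwᵢpᵢ)/(Σwᵢ).
Σwᵢ = 1187.
Σwᵢxᵢ = 250·12 + 300·14 + 9·14 + 8·10 + 600·12 + 20·6 = 14726.
Σwᵢyᵢ = 250·5 + 300·16 + 9·5 + 8·10 + 600·1 + 20·12 = 7015.
x* = 14726/1187 = 12.41, y* = 7015/1187 = 5.91.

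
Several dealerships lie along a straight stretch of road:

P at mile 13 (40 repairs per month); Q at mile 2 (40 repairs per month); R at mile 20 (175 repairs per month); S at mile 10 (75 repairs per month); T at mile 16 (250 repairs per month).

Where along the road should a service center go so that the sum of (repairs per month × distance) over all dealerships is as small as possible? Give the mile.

x = 16

For a sum of weighted absolute distances on a line, the optimum is the weighted median (not the mean). Total weight W = 580; half-weight = 290.
Sort by position and accumulate weight:
  mile 2 (Q, w=40) → cum 40
  mile 10 (S, w=75) → cum 115
  mile 13 (P, w=40) → cum 155
  mile 16 (T, w=250) → cum 405  ≥ 290 → median here
  mile 20 (R, w=175) → cum 580
Optimal location: mile 16.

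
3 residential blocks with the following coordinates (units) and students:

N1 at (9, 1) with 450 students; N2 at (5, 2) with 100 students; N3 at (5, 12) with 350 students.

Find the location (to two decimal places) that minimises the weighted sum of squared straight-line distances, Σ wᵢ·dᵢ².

The minimiser of Σwᵢ‖p−pᵢ‖² is the weighted centroid p* = (Σwᵢpᵢ)/(Σwᵢ).
Σwᵢ = 900.
Σwᵢxᵢ = 450·9 + 100·5 + 350·5 = 6300.
Σwᵢyᵢ = 450·1 + 100·2 + 350·12 = 4850.
x* = 6300/900 = 7.00, y* = 4850/900 = 5.39.

(7.00, 5.39)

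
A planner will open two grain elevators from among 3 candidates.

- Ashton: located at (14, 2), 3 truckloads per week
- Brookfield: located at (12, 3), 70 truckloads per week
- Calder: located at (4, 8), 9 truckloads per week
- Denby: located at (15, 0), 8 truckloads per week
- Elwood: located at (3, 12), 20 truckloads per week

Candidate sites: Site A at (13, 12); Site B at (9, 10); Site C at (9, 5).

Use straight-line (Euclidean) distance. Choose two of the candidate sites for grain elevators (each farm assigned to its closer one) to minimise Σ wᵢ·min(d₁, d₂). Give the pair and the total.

Evaluate every pair (each demand assigned to the nearer of the two):
  {Site B, Site C}: total = 507.3
  {Site A, Site C}: total = 569.2
  {Site A, Site B}: total = 829.7
Best pair: {Site B, Site C} with total 507.3.

{Site B, Site C}, total 507.3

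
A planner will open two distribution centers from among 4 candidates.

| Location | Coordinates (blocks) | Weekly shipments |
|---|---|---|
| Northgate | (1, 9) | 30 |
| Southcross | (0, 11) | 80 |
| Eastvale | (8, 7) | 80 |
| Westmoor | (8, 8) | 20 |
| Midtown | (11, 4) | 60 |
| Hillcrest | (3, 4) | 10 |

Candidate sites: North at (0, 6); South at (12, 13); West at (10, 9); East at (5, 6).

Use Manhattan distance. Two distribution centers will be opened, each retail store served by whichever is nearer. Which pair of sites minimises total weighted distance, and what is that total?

Evaluate every pair (each demand assigned to the nearer of the two):
  {North, West}: total = 1310
  {North, East}: total = 1460
  {West, East}: total = 1790
  {South, East}: total = 1950
  {North, South}: total = 2070
  {South, West}: total = 2090
Best pair: {North, West} with total 1310.

{North, West}, total 1310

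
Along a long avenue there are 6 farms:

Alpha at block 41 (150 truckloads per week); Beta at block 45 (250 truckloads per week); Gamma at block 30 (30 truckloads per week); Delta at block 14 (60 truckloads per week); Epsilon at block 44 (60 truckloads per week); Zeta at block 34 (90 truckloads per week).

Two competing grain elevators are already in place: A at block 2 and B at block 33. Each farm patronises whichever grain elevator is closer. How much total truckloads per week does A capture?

The indifferent point is the midpoint (2+33)/2 = 17.5; farms left of it (closer to A at 2) go to A, those right go to B.
  Delta at 14 (w=60) → A
  Gamma at 30 (w=30) → B
  Zeta at 34 (w=90) → B
  Alpha at 41 (w=150) → B
  Epsilon at 44 (w=60) → B
  Beta at 45 (w=250) → B
A captures 60; B captures 580.

60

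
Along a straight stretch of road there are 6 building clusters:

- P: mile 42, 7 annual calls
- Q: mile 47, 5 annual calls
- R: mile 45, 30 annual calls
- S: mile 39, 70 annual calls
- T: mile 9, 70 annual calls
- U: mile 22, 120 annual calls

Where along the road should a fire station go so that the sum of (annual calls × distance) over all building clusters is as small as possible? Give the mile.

x = 22

For a sum of weighted absolute distances on a line, the optimum is the weighted median (not the mean). Total weight W = 302; half-weight = 151.
Sort by position and accumulate weight:
  mile 9 (T, w=70) → cum 70
  mile 22 (U, w=120) → cum 190  ≥ 151 → median here
  mile 39 (S, w=70) → cum 260
  mile 42 (P, w=7) → cum 267
  mile 45 (R, w=30) → cum 297
  mile 47 (Q, w=5) → cum 302
Optimal location: mile 22.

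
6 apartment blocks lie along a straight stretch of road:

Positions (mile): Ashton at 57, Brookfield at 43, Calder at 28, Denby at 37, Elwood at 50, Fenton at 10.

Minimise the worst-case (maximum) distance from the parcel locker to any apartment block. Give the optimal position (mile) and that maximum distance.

The 1-center on a line is the midpoint of the two extreme points: leftmost at 10, rightmost at 57.
Optimal location = (10 + 57)/2 = 33.5; maximum distance = (57 − 10)/2 = 23.5.

location 33.5, max distance 23.5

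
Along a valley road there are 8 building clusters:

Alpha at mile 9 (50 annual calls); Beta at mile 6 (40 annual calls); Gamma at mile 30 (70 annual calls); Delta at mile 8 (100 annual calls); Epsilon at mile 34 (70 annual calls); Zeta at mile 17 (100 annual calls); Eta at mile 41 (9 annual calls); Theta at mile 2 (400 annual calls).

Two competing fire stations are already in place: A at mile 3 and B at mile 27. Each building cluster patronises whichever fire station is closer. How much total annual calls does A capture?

590

The indifferent point is the midpoint (3+27)/2 = 15; building clusters left of it (closer to A at 3) go to A, those right go to B.
  Theta at 2 (w=400) → A
  Beta at 6 (w=40) → A
  Delta at 8 (w=100) → A
  Alpha at 9 (w=50) → A
  Zeta at 17 (w=100) → B
  Gamma at 30 (w=70) → B
  Epsilon at 34 (w=70) → B
  Eta at 41 (w=9) → B
A captures 590; B captures 249.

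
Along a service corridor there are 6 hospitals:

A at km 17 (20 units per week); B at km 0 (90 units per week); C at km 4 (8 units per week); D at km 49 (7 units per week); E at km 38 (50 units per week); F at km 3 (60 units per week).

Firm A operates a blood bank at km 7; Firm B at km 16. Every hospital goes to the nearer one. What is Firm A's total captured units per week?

The indifferent point is the midpoint (7+16)/2 = 11.5; hospitals left of it (closer to Firm A at 7) go to Firm A, those right go to Firm B.
  B at 0 (w=90) → Firm A
  F at 3 (w=60) → Firm A
  C at 4 (w=8) → Firm A
  A at 17 (w=20) → Firm B
  E at 38 (w=50) → Firm B
  D at 49 (w=7) → Firm B
Firm A captures 158; Firm B captures 77.

158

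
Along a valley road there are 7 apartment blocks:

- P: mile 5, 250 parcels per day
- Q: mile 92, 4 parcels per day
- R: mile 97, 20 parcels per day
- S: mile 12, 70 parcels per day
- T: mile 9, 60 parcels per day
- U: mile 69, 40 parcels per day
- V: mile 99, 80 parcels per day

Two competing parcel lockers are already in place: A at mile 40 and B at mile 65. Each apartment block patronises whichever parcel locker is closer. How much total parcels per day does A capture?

380

The indifferent point is the midpoint (40+65)/2 = 52.5; apartment blocks left of it (closer to A at 40) go to A, those right go to B.
  P at 5 (w=250) → A
  T at 9 (w=60) → A
  S at 12 (w=70) → A
  U at 69 (w=40) → B
  Q at 92 (w=4) → B
  R at 97 (w=20) → B
  V at 99 (w=80) → B
A captures 380; B captures 144.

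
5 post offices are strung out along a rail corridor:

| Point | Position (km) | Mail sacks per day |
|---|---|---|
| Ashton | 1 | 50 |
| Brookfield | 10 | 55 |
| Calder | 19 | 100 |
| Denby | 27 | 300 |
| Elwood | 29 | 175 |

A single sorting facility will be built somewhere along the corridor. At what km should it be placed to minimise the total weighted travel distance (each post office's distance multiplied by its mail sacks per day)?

x = 27

For a sum of weighted absolute distances on a line, the optimum is the weighted median (not the mean). Total weight W = 680; half-weight = 340.
Sort by position and accumulate weight:
  km 1 (Ashton, w=50) → cum 50
  km 10 (Brookfield, w=55) → cum 105
  km 19 (Calder, w=100) → cum 205
  km 27 (Denby, w=300) → cum 505  ≥ 340 → median here
  km 29 (Elwood, w=175) → cum 680
Optimal location: km 27.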